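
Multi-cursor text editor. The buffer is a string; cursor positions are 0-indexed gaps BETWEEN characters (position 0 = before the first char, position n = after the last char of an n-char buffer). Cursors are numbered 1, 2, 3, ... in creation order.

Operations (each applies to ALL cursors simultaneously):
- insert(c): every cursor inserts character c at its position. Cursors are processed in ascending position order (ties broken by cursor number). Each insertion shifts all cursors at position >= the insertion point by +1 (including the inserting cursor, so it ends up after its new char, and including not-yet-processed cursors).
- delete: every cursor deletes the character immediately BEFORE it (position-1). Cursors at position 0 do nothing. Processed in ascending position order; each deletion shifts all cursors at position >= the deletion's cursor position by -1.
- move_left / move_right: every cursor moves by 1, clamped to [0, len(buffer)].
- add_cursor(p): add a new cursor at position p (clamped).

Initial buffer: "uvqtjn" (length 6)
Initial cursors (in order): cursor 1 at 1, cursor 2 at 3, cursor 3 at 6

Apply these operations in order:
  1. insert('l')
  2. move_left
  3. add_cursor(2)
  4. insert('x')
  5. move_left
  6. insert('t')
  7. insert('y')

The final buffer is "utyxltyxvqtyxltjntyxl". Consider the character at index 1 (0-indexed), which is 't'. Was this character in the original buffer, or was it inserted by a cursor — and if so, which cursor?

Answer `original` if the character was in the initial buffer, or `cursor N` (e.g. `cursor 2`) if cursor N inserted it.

Answer: cursor 1

Derivation:
After op 1 (insert('l')): buffer="ulvqltjnl" (len 9), cursors c1@2 c2@5 c3@9, authorship .1..2...3
After op 2 (move_left): buffer="ulvqltjnl" (len 9), cursors c1@1 c2@4 c3@8, authorship .1..2...3
After op 3 (add_cursor(2)): buffer="ulvqltjnl" (len 9), cursors c1@1 c4@2 c2@4 c3@8, authorship .1..2...3
After op 4 (insert('x')): buffer="uxlxvqxltjnxl" (len 13), cursors c1@2 c4@4 c2@7 c3@12, authorship .114..22...33
After op 5 (move_left): buffer="uxlxvqxltjnxl" (len 13), cursors c1@1 c4@3 c2@6 c3@11, authorship .114..22...33
After op 6 (insert('t')): buffer="utxltxvqtxltjntxl" (len 17), cursors c1@2 c4@5 c2@9 c3@15, authorship .11144..222...333
After op 7 (insert('y')): buffer="utyxltyxvqtyxltjntyxl" (len 21), cursors c1@3 c4@7 c2@12 c3@19, authorship .1111444..2222...3333
Authorship (.=original, N=cursor N): . 1 1 1 1 4 4 4 . . 2 2 2 2 . . . 3 3 3 3
Index 1: author = 1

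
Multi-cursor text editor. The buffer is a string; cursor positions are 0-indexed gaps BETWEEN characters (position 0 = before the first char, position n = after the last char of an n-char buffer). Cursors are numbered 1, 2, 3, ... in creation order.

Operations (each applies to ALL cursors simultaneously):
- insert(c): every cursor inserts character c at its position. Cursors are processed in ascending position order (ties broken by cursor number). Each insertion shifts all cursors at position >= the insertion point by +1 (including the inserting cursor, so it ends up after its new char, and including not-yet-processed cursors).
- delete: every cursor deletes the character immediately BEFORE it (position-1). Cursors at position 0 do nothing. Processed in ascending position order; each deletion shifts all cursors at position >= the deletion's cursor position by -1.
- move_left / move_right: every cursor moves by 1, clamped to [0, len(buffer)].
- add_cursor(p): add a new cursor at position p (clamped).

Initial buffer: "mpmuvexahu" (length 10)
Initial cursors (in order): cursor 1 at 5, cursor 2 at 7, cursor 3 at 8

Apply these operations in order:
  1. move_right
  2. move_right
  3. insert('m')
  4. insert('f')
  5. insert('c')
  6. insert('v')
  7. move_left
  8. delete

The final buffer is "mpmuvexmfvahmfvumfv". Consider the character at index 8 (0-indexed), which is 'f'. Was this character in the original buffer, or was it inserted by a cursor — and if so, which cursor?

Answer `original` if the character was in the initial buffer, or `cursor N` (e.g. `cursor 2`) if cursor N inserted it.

After op 1 (move_right): buffer="mpmuvexahu" (len 10), cursors c1@6 c2@8 c3@9, authorship ..........
After op 2 (move_right): buffer="mpmuvexahu" (len 10), cursors c1@7 c2@9 c3@10, authorship ..........
After op 3 (insert('m')): buffer="mpmuvexmahmum" (len 13), cursors c1@8 c2@11 c3@13, authorship .......1..2.3
After op 4 (insert('f')): buffer="mpmuvexmfahmfumf" (len 16), cursors c1@9 c2@13 c3@16, authorship .......11..22.33
After op 5 (insert('c')): buffer="mpmuvexmfcahmfcumfc" (len 19), cursors c1@10 c2@15 c3@19, authorship .......111..222.333
After op 6 (insert('v')): buffer="mpmuvexmfcvahmfcvumfcv" (len 22), cursors c1@11 c2@17 c3@22, authorship .......1111..2222.3333
After op 7 (move_left): buffer="mpmuvexmfcvahmfcvumfcv" (len 22), cursors c1@10 c2@16 c3@21, authorship .......1111..2222.3333
After op 8 (delete): buffer="mpmuvexmfvahmfvumfv" (len 19), cursors c1@9 c2@14 c3@18, authorship .......111..222.333
Authorship (.=original, N=cursor N): . . . . . . . 1 1 1 . . 2 2 2 . 3 3 3
Index 8: author = 1

Answer: cursor 1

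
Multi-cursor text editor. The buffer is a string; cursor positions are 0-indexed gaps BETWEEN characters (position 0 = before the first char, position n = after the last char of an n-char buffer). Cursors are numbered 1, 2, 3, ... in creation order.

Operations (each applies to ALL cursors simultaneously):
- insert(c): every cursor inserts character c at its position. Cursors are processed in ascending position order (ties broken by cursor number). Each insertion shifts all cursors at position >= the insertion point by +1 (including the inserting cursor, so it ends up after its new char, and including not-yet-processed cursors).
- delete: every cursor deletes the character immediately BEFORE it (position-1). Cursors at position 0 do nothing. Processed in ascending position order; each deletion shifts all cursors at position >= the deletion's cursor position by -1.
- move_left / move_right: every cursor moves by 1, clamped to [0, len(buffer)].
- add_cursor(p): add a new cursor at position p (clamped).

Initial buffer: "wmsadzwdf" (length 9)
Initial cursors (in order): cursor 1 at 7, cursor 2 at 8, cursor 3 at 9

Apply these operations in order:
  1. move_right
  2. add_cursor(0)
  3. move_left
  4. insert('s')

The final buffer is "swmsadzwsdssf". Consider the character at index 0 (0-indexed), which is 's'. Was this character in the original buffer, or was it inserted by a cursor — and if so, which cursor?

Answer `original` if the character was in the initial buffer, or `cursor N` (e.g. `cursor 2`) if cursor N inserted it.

Answer: cursor 4

Derivation:
After op 1 (move_right): buffer="wmsadzwdf" (len 9), cursors c1@8 c2@9 c3@9, authorship .........
After op 2 (add_cursor(0)): buffer="wmsadzwdf" (len 9), cursors c4@0 c1@8 c2@9 c3@9, authorship .........
After op 3 (move_left): buffer="wmsadzwdf" (len 9), cursors c4@0 c1@7 c2@8 c3@8, authorship .........
After op 4 (insert('s')): buffer="swmsadzwsdssf" (len 13), cursors c4@1 c1@9 c2@12 c3@12, authorship 4.......1.23.
Authorship (.=original, N=cursor N): 4 . . . . . . . 1 . 2 3 .
Index 0: author = 4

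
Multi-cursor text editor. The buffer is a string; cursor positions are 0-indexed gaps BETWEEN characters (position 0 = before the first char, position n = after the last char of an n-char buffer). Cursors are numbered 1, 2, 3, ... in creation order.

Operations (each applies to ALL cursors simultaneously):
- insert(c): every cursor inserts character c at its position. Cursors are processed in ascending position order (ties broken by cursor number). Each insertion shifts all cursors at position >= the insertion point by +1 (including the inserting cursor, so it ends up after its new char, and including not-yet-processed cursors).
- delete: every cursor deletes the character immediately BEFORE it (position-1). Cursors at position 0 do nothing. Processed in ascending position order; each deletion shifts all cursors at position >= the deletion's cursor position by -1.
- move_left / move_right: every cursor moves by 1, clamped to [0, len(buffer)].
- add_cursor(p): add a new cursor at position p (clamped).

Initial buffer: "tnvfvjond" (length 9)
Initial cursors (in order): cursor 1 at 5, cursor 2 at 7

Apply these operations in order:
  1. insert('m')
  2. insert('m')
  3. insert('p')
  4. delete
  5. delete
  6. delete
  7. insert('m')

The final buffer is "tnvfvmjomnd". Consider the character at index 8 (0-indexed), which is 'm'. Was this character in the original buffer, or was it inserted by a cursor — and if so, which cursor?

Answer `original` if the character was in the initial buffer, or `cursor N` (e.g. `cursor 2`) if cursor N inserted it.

Answer: cursor 2

Derivation:
After op 1 (insert('m')): buffer="tnvfvmjomnd" (len 11), cursors c1@6 c2@9, authorship .....1..2..
After op 2 (insert('m')): buffer="tnvfvmmjommnd" (len 13), cursors c1@7 c2@11, authorship .....11..22..
After op 3 (insert('p')): buffer="tnvfvmmpjommpnd" (len 15), cursors c1@8 c2@13, authorship .....111..222..
After op 4 (delete): buffer="tnvfvmmjommnd" (len 13), cursors c1@7 c2@11, authorship .....11..22..
After op 5 (delete): buffer="tnvfvmjomnd" (len 11), cursors c1@6 c2@9, authorship .....1..2..
After op 6 (delete): buffer="tnvfvjond" (len 9), cursors c1@5 c2@7, authorship .........
After op 7 (insert('m')): buffer="tnvfvmjomnd" (len 11), cursors c1@6 c2@9, authorship .....1..2..
Authorship (.=original, N=cursor N): . . . . . 1 . . 2 . .
Index 8: author = 2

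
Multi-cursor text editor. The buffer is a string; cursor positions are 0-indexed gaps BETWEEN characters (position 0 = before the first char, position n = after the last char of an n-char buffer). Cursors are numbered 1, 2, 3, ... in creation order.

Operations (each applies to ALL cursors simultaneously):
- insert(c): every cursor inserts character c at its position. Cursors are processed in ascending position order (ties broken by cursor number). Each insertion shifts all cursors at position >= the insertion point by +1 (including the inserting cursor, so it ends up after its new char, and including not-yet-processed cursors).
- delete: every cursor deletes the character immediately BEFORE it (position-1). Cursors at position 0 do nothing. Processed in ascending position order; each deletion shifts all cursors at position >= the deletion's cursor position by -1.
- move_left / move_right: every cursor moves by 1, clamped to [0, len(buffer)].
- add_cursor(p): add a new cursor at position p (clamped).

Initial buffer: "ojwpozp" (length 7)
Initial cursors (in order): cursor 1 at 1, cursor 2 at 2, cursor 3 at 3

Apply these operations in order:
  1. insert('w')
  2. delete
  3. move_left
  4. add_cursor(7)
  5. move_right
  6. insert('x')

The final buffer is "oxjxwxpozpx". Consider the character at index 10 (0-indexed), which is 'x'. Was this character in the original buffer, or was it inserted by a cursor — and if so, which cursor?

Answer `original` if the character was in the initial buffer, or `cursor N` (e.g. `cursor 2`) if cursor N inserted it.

Answer: cursor 4

Derivation:
After op 1 (insert('w')): buffer="owjwwwpozp" (len 10), cursors c1@2 c2@4 c3@6, authorship .1.2.3....
After op 2 (delete): buffer="ojwpozp" (len 7), cursors c1@1 c2@2 c3@3, authorship .......
After op 3 (move_left): buffer="ojwpozp" (len 7), cursors c1@0 c2@1 c3@2, authorship .......
After op 4 (add_cursor(7)): buffer="ojwpozp" (len 7), cursors c1@0 c2@1 c3@2 c4@7, authorship .......
After op 5 (move_right): buffer="ojwpozp" (len 7), cursors c1@1 c2@2 c3@3 c4@7, authorship .......
After op 6 (insert('x')): buffer="oxjxwxpozpx" (len 11), cursors c1@2 c2@4 c3@6 c4@11, authorship .1.2.3....4
Authorship (.=original, N=cursor N): . 1 . 2 . 3 . . . . 4
Index 10: author = 4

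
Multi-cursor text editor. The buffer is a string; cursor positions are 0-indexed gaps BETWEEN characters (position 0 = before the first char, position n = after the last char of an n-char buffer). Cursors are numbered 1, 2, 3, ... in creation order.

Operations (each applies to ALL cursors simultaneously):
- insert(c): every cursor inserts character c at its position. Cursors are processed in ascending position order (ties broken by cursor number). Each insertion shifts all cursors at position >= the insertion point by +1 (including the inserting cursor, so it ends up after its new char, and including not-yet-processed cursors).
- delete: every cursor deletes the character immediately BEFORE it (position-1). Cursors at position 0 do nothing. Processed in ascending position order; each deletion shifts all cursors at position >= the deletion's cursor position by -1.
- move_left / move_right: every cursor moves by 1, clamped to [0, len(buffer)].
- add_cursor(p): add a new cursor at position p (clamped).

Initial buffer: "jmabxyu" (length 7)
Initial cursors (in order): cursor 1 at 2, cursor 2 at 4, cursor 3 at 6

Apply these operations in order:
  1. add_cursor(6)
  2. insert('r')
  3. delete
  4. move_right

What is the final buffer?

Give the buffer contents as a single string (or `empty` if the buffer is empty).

After op 1 (add_cursor(6)): buffer="jmabxyu" (len 7), cursors c1@2 c2@4 c3@6 c4@6, authorship .......
After op 2 (insert('r')): buffer="jmrabrxyrru" (len 11), cursors c1@3 c2@6 c3@10 c4@10, authorship ..1..2..34.
After op 3 (delete): buffer="jmabxyu" (len 7), cursors c1@2 c2@4 c3@6 c4@6, authorship .......
After op 4 (move_right): buffer="jmabxyu" (len 7), cursors c1@3 c2@5 c3@7 c4@7, authorship .......

Answer: jmabxyu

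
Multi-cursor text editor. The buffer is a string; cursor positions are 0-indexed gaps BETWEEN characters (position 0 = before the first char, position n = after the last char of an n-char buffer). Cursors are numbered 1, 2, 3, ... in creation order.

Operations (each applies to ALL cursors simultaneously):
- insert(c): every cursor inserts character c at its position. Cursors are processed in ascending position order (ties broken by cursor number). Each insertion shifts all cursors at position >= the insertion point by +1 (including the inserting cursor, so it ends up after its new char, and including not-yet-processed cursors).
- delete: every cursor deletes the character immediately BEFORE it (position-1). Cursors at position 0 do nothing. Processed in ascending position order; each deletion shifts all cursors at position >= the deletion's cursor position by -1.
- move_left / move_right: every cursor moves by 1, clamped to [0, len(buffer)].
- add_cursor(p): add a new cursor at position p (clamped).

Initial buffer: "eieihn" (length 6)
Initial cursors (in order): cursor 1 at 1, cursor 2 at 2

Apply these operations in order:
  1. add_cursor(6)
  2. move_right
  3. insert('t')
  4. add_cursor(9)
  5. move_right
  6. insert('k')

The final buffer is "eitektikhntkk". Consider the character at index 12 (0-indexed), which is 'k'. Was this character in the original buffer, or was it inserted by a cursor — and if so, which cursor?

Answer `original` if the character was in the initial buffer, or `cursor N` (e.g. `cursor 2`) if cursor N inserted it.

After op 1 (add_cursor(6)): buffer="eieihn" (len 6), cursors c1@1 c2@2 c3@6, authorship ......
After op 2 (move_right): buffer="eieihn" (len 6), cursors c1@2 c2@3 c3@6, authorship ......
After op 3 (insert('t')): buffer="eitetihnt" (len 9), cursors c1@3 c2@5 c3@9, authorship ..1.2...3
After op 4 (add_cursor(9)): buffer="eitetihnt" (len 9), cursors c1@3 c2@5 c3@9 c4@9, authorship ..1.2...3
After op 5 (move_right): buffer="eitetihnt" (len 9), cursors c1@4 c2@6 c3@9 c4@9, authorship ..1.2...3
After op 6 (insert('k')): buffer="eitektikhntkk" (len 13), cursors c1@5 c2@8 c3@13 c4@13, authorship ..1.12.2..334
Authorship (.=original, N=cursor N): . . 1 . 1 2 . 2 . . 3 3 4
Index 12: author = 4

Answer: cursor 4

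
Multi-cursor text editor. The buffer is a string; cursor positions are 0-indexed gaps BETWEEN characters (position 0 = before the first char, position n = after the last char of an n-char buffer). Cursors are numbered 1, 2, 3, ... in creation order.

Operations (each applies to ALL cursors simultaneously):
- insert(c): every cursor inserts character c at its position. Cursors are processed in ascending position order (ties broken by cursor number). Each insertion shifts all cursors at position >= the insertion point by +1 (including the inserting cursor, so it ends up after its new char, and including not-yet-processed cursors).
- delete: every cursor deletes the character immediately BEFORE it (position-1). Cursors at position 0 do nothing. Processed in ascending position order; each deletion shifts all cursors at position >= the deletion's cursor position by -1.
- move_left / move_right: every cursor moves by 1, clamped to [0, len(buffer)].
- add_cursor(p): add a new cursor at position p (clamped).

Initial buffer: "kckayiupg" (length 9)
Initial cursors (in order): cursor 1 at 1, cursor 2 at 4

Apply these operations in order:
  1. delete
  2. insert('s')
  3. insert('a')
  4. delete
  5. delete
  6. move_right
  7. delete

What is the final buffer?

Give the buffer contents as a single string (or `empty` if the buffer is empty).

Answer: kiupg

Derivation:
After op 1 (delete): buffer="ckyiupg" (len 7), cursors c1@0 c2@2, authorship .......
After op 2 (insert('s')): buffer="scksyiupg" (len 9), cursors c1@1 c2@4, authorship 1..2.....
After op 3 (insert('a')): buffer="sacksayiupg" (len 11), cursors c1@2 c2@6, authorship 11..22.....
After op 4 (delete): buffer="scksyiupg" (len 9), cursors c1@1 c2@4, authorship 1..2.....
After op 5 (delete): buffer="ckyiupg" (len 7), cursors c1@0 c2@2, authorship .......
After op 6 (move_right): buffer="ckyiupg" (len 7), cursors c1@1 c2@3, authorship .......
After op 7 (delete): buffer="kiupg" (len 5), cursors c1@0 c2@1, authorship .....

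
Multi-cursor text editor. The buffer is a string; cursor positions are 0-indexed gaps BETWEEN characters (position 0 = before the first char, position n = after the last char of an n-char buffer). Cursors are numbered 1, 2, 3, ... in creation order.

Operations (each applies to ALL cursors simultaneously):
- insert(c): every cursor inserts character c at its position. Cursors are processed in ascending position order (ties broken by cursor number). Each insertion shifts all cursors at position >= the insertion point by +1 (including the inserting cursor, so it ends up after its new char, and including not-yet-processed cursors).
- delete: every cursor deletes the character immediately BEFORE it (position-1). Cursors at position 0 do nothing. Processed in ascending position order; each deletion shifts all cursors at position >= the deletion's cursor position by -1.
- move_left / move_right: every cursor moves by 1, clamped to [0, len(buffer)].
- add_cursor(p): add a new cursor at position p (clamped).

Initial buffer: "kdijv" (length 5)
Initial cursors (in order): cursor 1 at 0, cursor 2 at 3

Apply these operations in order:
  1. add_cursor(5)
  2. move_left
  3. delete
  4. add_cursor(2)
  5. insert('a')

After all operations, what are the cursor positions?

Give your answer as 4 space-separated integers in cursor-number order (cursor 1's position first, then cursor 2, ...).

After op 1 (add_cursor(5)): buffer="kdijv" (len 5), cursors c1@0 c2@3 c3@5, authorship .....
After op 2 (move_left): buffer="kdijv" (len 5), cursors c1@0 c2@2 c3@4, authorship .....
After op 3 (delete): buffer="kiv" (len 3), cursors c1@0 c2@1 c3@2, authorship ...
After op 4 (add_cursor(2)): buffer="kiv" (len 3), cursors c1@0 c2@1 c3@2 c4@2, authorship ...
After op 5 (insert('a')): buffer="akaiaav" (len 7), cursors c1@1 c2@3 c3@6 c4@6, authorship 1.2.34.

Answer: 1 3 6 6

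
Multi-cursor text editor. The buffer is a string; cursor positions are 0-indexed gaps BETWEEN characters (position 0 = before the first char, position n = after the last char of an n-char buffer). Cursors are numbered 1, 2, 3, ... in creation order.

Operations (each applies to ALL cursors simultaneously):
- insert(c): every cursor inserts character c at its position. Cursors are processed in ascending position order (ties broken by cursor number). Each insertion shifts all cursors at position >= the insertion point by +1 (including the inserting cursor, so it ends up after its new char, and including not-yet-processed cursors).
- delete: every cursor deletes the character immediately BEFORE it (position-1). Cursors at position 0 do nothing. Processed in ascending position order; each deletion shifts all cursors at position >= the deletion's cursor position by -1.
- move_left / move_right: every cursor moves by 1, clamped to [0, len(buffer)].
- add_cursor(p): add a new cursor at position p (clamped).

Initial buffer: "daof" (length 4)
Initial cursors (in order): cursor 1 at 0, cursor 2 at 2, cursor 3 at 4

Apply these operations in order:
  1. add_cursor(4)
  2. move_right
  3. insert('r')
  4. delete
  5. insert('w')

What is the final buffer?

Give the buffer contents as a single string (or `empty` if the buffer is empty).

After op 1 (add_cursor(4)): buffer="daof" (len 4), cursors c1@0 c2@2 c3@4 c4@4, authorship ....
After op 2 (move_right): buffer="daof" (len 4), cursors c1@1 c2@3 c3@4 c4@4, authorship ....
After op 3 (insert('r')): buffer="draorfrr" (len 8), cursors c1@2 c2@5 c3@8 c4@8, authorship .1..2.34
After op 4 (delete): buffer="daof" (len 4), cursors c1@1 c2@3 c3@4 c4@4, authorship ....
After op 5 (insert('w')): buffer="dwaowfww" (len 8), cursors c1@2 c2@5 c3@8 c4@8, authorship .1..2.34

Answer: dwaowfww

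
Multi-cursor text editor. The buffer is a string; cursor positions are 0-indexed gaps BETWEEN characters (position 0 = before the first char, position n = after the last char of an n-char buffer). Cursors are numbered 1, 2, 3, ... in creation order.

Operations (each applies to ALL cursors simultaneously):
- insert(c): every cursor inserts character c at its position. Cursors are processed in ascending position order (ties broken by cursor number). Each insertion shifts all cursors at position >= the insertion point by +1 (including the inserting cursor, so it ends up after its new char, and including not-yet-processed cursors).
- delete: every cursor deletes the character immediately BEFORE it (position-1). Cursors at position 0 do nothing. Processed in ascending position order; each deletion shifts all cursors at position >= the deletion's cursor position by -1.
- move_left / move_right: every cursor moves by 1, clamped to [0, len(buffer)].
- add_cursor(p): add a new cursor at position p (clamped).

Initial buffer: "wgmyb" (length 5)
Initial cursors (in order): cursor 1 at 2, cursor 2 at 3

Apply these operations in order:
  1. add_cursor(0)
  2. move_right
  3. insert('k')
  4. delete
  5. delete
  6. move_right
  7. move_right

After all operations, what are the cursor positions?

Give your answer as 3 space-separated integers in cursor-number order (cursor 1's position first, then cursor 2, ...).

After op 1 (add_cursor(0)): buffer="wgmyb" (len 5), cursors c3@0 c1@2 c2@3, authorship .....
After op 2 (move_right): buffer="wgmyb" (len 5), cursors c3@1 c1@3 c2@4, authorship .....
After op 3 (insert('k')): buffer="wkgmkykb" (len 8), cursors c3@2 c1@5 c2@7, authorship .3..1.2.
After op 4 (delete): buffer="wgmyb" (len 5), cursors c3@1 c1@3 c2@4, authorship .....
After op 5 (delete): buffer="gb" (len 2), cursors c3@0 c1@1 c2@1, authorship ..
After op 6 (move_right): buffer="gb" (len 2), cursors c3@1 c1@2 c2@2, authorship ..
After op 7 (move_right): buffer="gb" (len 2), cursors c1@2 c2@2 c3@2, authorship ..

Answer: 2 2 2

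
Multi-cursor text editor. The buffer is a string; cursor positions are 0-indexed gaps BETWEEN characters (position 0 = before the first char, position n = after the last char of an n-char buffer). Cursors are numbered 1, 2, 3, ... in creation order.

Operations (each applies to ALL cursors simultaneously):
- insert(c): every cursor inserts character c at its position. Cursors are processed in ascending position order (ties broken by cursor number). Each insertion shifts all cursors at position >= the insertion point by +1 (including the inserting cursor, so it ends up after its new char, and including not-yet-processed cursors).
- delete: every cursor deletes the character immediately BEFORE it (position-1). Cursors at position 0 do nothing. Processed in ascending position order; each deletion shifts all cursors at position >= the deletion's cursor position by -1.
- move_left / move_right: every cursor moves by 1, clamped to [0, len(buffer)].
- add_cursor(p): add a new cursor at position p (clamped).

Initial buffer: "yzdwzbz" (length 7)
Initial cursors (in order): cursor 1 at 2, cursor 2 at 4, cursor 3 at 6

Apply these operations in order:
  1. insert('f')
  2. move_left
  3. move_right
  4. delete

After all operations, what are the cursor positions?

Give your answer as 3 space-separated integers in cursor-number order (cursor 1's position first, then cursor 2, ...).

After op 1 (insert('f')): buffer="yzfdwfzbfz" (len 10), cursors c1@3 c2@6 c3@9, authorship ..1..2..3.
After op 2 (move_left): buffer="yzfdwfzbfz" (len 10), cursors c1@2 c2@5 c3@8, authorship ..1..2..3.
After op 3 (move_right): buffer="yzfdwfzbfz" (len 10), cursors c1@3 c2@6 c3@9, authorship ..1..2..3.
After op 4 (delete): buffer="yzdwzbz" (len 7), cursors c1@2 c2@4 c3@6, authorship .......

Answer: 2 4 6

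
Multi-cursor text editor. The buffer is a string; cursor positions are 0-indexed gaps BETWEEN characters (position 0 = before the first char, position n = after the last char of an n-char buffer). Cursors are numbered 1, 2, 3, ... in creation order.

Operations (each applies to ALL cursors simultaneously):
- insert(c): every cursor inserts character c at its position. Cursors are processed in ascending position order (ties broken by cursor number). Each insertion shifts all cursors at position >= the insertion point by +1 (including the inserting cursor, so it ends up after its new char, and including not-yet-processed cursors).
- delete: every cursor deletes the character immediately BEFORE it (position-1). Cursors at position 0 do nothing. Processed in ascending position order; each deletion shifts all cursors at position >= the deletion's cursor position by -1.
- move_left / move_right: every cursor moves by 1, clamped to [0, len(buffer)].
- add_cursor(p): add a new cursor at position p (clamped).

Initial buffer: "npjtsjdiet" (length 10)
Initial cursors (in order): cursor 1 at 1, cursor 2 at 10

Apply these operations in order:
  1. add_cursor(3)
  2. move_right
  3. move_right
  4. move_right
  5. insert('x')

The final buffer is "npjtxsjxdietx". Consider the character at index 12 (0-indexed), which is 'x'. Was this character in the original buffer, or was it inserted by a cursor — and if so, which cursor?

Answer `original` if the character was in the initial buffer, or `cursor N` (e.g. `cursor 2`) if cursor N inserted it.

Answer: cursor 2

Derivation:
After op 1 (add_cursor(3)): buffer="npjtsjdiet" (len 10), cursors c1@1 c3@3 c2@10, authorship ..........
After op 2 (move_right): buffer="npjtsjdiet" (len 10), cursors c1@2 c3@4 c2@10, authorship ..........
After op 3 (move_right): buffer="npjtsjdiet" (len 10), cursors c1@3 c3@5 c2@10, authorship ..........
After op 4 (move_right): buffer="npjtsjdiet" (len 10), cursors c1@4 c3@6 c2@10, authorship ..........
After op 5 (insert('x')): buffer="npjtxsjxdietx" (len 13), cursors c1@5 c3@8 c2@13, authorship ....1..3....2
Authorship (.=original, N=cursor N): . . . . 1 . . 3 . . . . 2
Index 12: author = 2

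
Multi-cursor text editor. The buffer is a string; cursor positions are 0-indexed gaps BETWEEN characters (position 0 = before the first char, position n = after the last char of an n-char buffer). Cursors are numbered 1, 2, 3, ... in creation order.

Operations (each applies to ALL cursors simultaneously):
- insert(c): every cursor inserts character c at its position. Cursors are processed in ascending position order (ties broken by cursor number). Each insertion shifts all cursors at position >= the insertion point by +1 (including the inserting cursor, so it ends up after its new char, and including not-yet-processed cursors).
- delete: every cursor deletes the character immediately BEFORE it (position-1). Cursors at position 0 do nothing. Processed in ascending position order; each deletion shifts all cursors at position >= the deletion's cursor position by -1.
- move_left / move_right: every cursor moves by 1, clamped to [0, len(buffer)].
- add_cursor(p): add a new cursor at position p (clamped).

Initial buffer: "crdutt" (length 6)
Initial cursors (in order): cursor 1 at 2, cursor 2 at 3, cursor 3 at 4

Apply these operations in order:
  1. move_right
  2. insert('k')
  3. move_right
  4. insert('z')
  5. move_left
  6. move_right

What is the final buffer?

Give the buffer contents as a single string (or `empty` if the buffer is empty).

After op 1 (move_right): buffer="crdutt" (len 6), cursors c1@3 c2@4 c3@5, authorship ......
After op 2 (insert('k')): buffer="crdkuktkt" (len 9), cursors c1@4 c2@6 c3@8, authorship ...1.2.3.
After op 3 (move_right): buffer="crdkuktkt" (len 9), cursors c1@5 c2@7 c3@9, authorship ...1.2.3.
After op 4 (insert('z')): buffer="crdkuzktzktz" (len 12), cursors c1@6 c2@9 c3@12, authorship ...1.12.23.3
After op 5 (move_left): buffer="crdkuzktzktz" (len 12), cursors c1@5 c2@8 c3@11, authorship ...1.12.23.3
After op 6 (move_right): buffer="crdkuzktzktz" (len 12), cursors c1@6 c2@9 c3@12, authorship ...1.12.23.3

Answer: crdkuzktzktz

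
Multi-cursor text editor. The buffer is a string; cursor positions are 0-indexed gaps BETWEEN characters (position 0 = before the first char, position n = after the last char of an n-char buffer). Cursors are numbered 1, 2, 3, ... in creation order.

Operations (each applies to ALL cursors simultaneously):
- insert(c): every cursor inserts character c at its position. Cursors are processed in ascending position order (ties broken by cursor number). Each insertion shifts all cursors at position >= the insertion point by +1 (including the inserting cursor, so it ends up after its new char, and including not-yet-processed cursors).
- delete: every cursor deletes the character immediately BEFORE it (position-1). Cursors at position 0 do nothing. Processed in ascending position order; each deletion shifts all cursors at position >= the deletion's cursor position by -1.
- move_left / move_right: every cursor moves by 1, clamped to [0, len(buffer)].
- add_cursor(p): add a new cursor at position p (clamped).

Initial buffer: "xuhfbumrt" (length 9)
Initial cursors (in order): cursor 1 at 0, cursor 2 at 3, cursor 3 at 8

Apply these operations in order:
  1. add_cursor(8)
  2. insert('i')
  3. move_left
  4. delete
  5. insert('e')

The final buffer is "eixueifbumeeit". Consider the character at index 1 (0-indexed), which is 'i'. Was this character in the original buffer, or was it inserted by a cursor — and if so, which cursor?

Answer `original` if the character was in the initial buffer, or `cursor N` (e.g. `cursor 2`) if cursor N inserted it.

After op 1 (add_cursor(8)): buffer="xuhfbumrt" (len 9), cursors c1@0 c2@3 c3@8 c4@8, authorship .........
After op 2 (insert('i')): buffer="ixuhifbumriit" (len 13), cursors c1@1 c2@5 c3@12 c4@12, authorship 1...2.....34.
After op 3 (move_left): buffer="ixuhifbumriit" (len 13), cursors c1@0 c2@4 c3@11 c4@11, authorship 1...2.....34.
After op 4 (delete): buffer="ixuifbumit" (len 10), cursors c1@0 c2@3 c3@8 c4@8, authorship 1..2....4.
After op 5 (insert('e')): buffer="eixueifbumeeit" (len 14), cursors c1@1 c2@5 c3@12 c4@12, authorship 11..22....344.
Authorship (.=original, N=cursor N): 1 1 . . 2 2 . . . . 3 4 4 .
Index 1: author = 1

Answer: cursor 1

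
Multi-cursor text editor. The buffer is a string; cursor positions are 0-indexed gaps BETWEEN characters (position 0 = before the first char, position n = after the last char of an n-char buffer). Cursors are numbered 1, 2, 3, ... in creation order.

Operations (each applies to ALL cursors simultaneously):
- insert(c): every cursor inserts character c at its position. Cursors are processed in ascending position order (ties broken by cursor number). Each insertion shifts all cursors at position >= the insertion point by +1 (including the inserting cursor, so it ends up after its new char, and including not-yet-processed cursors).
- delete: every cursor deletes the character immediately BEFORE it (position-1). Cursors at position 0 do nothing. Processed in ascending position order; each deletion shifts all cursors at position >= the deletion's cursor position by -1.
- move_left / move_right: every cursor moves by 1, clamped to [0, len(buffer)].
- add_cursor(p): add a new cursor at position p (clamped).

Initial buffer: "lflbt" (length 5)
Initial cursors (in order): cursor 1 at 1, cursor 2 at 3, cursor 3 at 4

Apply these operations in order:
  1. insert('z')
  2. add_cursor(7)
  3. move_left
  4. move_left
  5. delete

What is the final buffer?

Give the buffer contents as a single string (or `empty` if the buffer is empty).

After op 1 (insert('z')): buffer="lzflzbzt" (len 8), cursors c1@2 c2@5 c3@7, authorship .1..2.3.
After op 2 (add_cursor(7)): buffer="lzflzbzt" (len 8), cursors c1@2 c2@5 c3@7 c4@7, authorship .1..2.3.
After op 3 (move_left): buffer="lzflzbzt" (len 8), cursors c1@1 c2@4 c3@6 c4@6, authorship .1..2.3.
After op 4 (move_left): buffer="lzflzbzt" (len 8), cursors c1@0 c2@3 c3@5 c4@5, authorship .1..2.3.
After op 5 (delete): buffer="lzbzt" (len 5), cursors c1@0 c2@2 c3@2 c4@2, authorship .1.3.

Answer: lzbzt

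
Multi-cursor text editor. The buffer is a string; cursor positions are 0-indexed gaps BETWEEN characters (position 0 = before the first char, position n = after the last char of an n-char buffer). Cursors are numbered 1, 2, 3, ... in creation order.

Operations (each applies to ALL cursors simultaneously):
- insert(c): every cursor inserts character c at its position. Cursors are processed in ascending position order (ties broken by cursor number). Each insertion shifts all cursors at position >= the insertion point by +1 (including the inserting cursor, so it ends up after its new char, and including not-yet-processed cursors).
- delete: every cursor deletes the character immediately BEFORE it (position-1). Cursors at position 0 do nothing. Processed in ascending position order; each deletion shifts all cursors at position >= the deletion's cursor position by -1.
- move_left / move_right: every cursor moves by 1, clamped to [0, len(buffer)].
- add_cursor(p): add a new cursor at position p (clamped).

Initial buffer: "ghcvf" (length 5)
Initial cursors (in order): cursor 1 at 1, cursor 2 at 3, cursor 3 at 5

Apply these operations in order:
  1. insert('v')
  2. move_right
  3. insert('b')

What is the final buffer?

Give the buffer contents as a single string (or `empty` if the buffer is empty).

Answer: gvhbcvvbfvb

Derivation:
After op 1 (insert('v')): buffer="gvhcvvfv" (len 8), cursors c1@2 c2@5 c3@8, authorship .1..2..3
After op 2 (move_right): buffer="gvhcvvfv" (len 8), cursors c1@3 c2@6 c3@8, authorship .1..2..3
After op 3 (insert('b')): buffer="gvhbcvvbfvb" (len 11), cursors c1@4 c2@8 c3@11, authorship .1.1.2.2.33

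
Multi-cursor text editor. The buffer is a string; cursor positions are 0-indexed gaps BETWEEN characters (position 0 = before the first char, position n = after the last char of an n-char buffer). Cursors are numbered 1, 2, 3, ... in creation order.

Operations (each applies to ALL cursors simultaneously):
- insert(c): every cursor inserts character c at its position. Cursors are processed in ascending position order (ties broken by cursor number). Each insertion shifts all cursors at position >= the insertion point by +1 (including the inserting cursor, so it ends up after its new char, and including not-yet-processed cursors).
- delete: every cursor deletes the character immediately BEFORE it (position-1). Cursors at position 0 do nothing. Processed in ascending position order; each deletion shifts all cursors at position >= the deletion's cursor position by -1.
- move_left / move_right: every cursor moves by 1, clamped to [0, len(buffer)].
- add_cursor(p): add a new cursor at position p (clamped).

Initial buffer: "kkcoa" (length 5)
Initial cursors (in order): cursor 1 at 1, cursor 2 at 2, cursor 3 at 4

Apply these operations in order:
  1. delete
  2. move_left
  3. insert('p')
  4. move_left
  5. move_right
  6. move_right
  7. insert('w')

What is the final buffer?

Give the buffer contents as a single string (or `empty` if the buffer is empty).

Answer: pppcwwwa

Derivation:
After op 1 (delete): buffer="ca" (len 2), cursors c1@0 c2@0 c3@1, authorship ..
After op 2 (move_left): buffer="ca" (len 2), cursors c1@0 c2@0 c3@0, authorship ..
After op 3 (insert('p')): buffer="pppca" (len 5), cursors c1@3 c2@3 c3@3, authorship 123..
After op 4 (move_left): buffer="pppca" (len 5), cursors c1@2 c2@2 c3@2, authorship 123..
After op 5 (move_right): buffer="pppca" (len 5), cursors c1@3 c2@3 c3@3, authorship 123..
After op 6 (move_right): buffer="pppca" (len 5), cursors c1@4 c2@4 c3@4, authorship 123..
After op 7 (insert('w')): buffer="pppcwwwa" (len 8), cursors c1@7 c2@7 c3@7, authorship 123.123.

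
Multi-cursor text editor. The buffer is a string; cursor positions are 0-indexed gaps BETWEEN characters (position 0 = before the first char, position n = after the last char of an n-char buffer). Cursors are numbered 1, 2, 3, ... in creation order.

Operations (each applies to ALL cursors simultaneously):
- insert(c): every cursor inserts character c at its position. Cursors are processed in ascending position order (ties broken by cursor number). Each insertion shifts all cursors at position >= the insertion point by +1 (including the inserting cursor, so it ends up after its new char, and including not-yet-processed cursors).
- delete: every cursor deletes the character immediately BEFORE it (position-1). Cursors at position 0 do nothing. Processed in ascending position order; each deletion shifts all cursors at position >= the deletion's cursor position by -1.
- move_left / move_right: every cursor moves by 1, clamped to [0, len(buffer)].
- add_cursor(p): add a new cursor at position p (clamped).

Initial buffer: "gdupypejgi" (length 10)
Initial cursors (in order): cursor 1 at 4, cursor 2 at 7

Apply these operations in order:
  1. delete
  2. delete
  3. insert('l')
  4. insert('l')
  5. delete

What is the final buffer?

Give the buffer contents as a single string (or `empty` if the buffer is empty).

Answer: gdlyljgi

Derivation:
After op 1 (delete): buffer="gduypjgi" (len 8), cursors c1@3 c2@5, authorship ........
After op 2 (delete): buffer="gdyjgi" (len 6), cursors c1@2 c2@3, authorship ......
After op 3 (insert('l')): buffer="gdlyljgi" (len 8), cursors c1@3 c2@5, authorship ..1.2...
After op 4 (insert('l')): buffer="gdllylljgi" (len 10), cursors c1@4 c2@7, authorship ..11.22...
After op 5 (delete): buffer="gdlyljgi" (len 8), cursors c1@3 c2@5, authorship ..1.2...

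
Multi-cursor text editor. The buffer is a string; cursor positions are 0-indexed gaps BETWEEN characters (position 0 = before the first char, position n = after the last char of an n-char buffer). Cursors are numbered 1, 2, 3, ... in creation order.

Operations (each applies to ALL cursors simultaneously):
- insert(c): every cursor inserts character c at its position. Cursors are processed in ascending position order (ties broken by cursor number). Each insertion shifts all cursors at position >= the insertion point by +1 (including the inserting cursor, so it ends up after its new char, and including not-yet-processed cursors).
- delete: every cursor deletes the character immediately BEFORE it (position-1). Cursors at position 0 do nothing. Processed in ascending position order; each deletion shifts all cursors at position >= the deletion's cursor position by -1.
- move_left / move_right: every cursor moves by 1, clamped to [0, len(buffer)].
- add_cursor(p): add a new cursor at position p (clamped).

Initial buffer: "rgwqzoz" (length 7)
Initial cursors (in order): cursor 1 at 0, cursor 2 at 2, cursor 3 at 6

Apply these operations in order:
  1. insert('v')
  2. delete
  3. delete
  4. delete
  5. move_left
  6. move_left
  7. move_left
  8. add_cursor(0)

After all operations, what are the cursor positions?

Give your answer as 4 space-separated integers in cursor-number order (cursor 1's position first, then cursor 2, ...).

Answer: 0 0 0 0

Derivation:
After op 1 (insert('v')): buffer="vrgvwqzovz" (len 10), cursors c1@1 c2@4 c3@9, authorship 1..2....3.
After op 2 (delete): buffer="rgwqzoz" (len 7), cursors c1@0 c2@2 c3@6, authorship .......
After op 3 (delete): buffer="rwqzz" (len 5), cursors c1@0 c2@1 c3@4, authorship .....
After op 4 (delete): buffer="wqz" (len 3), cursors c1@0 c2@0 c3@2, authorship ...
After op 5 (move_left): buffer="wqz" (len 3), cursors c1@0 c2@0 c3@1, authorship ...
After op 6 (move_left): buffer="wqz" (len 3), cursors c1@0 c2@0 c3@0, authorship ...
After op 7 (move_left): buffer="wqz" (len 3), cursors c1@0 c2@0 c3@0, authorship ...
After op 8 (add_cursor(0)): buffer="wqz" (len 3), cursors c1@0 c2@0 c3@0 c4@0, authorship ...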